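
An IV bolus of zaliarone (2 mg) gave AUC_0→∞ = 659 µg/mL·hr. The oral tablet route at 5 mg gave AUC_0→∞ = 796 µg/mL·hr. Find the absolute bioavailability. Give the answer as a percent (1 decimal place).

F = (AUC_ev / D_ev) / (AUC_iv / D_iv)
  = (796/5) / (659/2)
  = 159.2 / 329.5 = 0.4832
  = 48.32%

F = 48.3%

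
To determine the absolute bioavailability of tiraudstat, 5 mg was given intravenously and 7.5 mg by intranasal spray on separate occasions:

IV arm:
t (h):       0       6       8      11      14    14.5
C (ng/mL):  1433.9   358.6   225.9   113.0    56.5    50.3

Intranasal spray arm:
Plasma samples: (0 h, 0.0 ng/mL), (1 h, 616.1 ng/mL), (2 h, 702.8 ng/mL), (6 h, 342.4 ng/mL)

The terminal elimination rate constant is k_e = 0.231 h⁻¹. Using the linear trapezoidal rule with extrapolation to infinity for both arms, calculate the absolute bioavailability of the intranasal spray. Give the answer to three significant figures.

F = 0.434

Trapezoidal AUC_0→14.5 (IV):
  [0→6]: (1433.9+358.6)/2 × 6 = 5377.5
  [6→8]: (358.6+225.9)/2 × 2 = 584.5
  [8→11]: (225.9+113.0)/2 × 3 = 508.35
  [11→14]: (113.0+56.5)/2 × 3 = 254.25
  [14→14.5]: (56.5+50.3)/2 × 0.5 = 26.7
  Sum = 6751.3 ng/mL·h
IV tail: 50.3/0.231 = 217.749; AUC_iv,0→∞ = 6751.3 + 217.749 = 6969.049 ng/mL·h
Trapezoidal AUC_0→6 (intranasal spray):
  [0→1]: (0.0+616.1)/2 × 1 = 308.05
  [1→2]: (616.1+702.8)/2 × 1 = 659.45
  [2→6]: (702.8+342.4)/2 × 4 = 2090.4
  Sum = 3057.9 ng/mL·h
intranasal spray tail: 342.4/0.231 = 1482.251; AUC_ev,0→∞ = 3057.9 + 1482.251 = 4540.151 ng/mL·h
F = (AUC_ev/D_ev)/(AUC_iv/D_iv) = (4540.151/7.5)/(6969.049/5) = 605.353/1393.8098 = 0.4343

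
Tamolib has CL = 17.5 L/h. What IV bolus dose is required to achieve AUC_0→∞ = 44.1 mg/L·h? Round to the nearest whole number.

Dose = 772 mg

Dose_iv = CL × AUC_0→∞
     = 17.5 × 44.1 = 771.75 mg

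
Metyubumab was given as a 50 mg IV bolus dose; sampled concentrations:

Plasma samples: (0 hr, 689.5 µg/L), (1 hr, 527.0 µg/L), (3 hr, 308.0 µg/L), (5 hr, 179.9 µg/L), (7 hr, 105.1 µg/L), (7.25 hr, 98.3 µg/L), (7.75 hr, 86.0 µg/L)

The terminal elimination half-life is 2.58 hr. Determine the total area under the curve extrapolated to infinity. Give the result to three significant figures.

Trapezoidal AUC_0→7.75:
  [0→1]: (689.5+527.0)/2 × 1 = 608.25
  [1→3]: (527.0+308.0)/2 × 2 = 835.0
  [3→5]: (308.0+179.9)/2 × 2 = 487.9
  [5→7]: (179.9+105.1)/2 × 2 = 285.0
  [7→7.25]: (105.1+98.3)/2 × 0.25 = 25.425
  [7.25→7.75]: (98.3+86.0)/2 × 0.5 = 46.075
  Sum = 2287.65 µg/L·hr
k_e = ln2 / t½ = 0.693147 / 2.58 = 0.2687 hr^-1
Extrapolated tail: C_last / k_e = 86.0 / 0.2687 = 320.060
AUC_0→∞ = 2287.65 + 320.060 = 2607.71 µg/L·hr

AUC = 2610 µg/L·hr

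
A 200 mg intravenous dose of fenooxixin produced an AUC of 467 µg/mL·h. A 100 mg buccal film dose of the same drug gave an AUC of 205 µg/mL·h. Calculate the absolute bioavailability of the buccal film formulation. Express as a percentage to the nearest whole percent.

F = 88%

F = (AUC_ev / D_ev) / (AUC_iv / D_iv)
  = (205/100) / (467/200)
  = 2.05 / 2.335 = 0.8779
  = 87.79%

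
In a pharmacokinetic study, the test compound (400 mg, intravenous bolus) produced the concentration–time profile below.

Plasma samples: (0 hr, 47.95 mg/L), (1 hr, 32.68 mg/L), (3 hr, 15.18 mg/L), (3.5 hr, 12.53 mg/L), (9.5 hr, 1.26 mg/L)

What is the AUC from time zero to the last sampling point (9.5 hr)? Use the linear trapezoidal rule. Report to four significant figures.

Trapezoidal AUC_0→9.5:
  [0→1]: (47.95+32.68)/2 × 1 = 40.315
  [1→3]: (32.68+15.18)/2 × 2 = 47.86
  [3→3.5]: (15.18+12.53)/2 × 0.5 = 6.9275
  [3.5→9.5]: (12.53+1.26)/2 × 6 = 41.37
  Sum = 136.4725 mg/L·hr

AUC = 136.5 mg/L·hr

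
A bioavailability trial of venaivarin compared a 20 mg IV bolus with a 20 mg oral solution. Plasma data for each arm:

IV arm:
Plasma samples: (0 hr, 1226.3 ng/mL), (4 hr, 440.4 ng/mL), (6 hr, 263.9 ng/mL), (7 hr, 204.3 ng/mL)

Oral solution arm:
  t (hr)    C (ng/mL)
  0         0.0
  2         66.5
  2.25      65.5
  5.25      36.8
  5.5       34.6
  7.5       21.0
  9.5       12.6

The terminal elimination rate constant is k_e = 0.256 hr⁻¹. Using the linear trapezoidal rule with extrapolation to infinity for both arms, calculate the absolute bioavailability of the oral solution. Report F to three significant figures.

Trapezoidal AUC_0→7 (IV):
  [0→4]: (1226.3+440.4)/2 × 4 = 3333.4
  [4→6]: (440.4+263.9)/2 × 2 = 704.3
  [6→7]: (263.9+204.3)/2 × 1 = 234.1
  Sum = 4271.8 ng/mL·hr
IV tail: 204.3/0.256 = 798.047; AUC_iv,0→∞ = 4271.8 + 798.047 = 5069.847 ng/mL·hr
Trapezoidal AUC_0→9.5 (oral solution):
  [0→2]: (0.0+66.5)/2 × 2 = 66.5
  [2→2.25]: (66.5+65.5)/2 × 0.25 = 16.5
  [2.25→5.25]: (65.5+36.8)/2 × 3 = 153.45
  [5.25→5.5]: (36.8+34.6)/2 × 0.25 = 8.925
  [5.5→7.5]: (34.6+21.0)/2 × 2 = 55.6
  [7.5→9.5]: (21.0+12.6)/2 × 2 = 33.6
  Sum = 334.575 ng/mL·hr
oral solution tail: 12.6/0.256 = 49.219; AUC_ev,0→∞ = 334.575 + 49.219 = 383.794 ng/mL·hr
F = (AUC_ev/D_ev)/(AUC_iv/D_iv) = (383.794/20)/(5069.847/20) = 19.1897/253.49235 = 0.0757

F = 0.0757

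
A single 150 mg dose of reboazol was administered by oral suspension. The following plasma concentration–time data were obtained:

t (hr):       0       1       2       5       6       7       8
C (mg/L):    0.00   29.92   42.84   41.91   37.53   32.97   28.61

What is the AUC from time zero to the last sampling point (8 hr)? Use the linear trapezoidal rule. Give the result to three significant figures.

AUC = 284 mg/L·hr

Trapezoidal AUC_0→8:
  [0→1]: (0.00+29.92)/2 × 1 = 14.96
  [1→2]: (29.92+42.84)/2 × 1 = 36.38
  [2→5]: (42.84+41.91)/2 × 3 = 127.125
  [5→6]: (41.91+37.53)/2 × 1 = 39.72
  [6→7]: (37.53+32.97)/2 × 1 = 35.25
  [7→8]: (32.97+28.61)/2 × 1 = 30.79
  Sum = 284.225 mg/L·hr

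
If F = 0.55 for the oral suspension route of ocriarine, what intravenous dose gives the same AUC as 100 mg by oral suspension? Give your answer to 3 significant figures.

Systemic exposure from an extravascular dose = F × D_ev, so the equivalent IV dose is F × D_ev.
D_iv = F × D_ev = 0.55 × 100 = 55 mg

D_iv = 55.0 mg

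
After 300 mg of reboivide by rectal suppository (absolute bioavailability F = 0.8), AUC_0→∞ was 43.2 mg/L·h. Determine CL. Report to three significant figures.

CL = F × Dose / AUC_0→∞
   = 0.8 × 300 / 43.2 = 5.55556 L/h

CL = 5.56 L/h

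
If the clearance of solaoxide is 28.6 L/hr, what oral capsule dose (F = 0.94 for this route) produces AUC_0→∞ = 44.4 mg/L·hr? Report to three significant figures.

Dose = 1350 mg

Dose = CL × AUC_0→∞ / F
     = 28.6 × 44.4 / 0.94 = 1350.89 mg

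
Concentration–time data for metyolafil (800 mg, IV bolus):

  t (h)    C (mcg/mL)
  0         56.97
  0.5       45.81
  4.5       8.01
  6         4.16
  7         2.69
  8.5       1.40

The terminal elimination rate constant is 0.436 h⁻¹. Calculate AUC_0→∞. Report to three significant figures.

AUC = 152 mcg/mL·h

Trapezoidal AUC_0→8.5:
  [0→0.5]: (56.97+45.81)/2 × 0.5 = 25.695
  [0.5→4.5]: (45.81+8.01)/2 × 4 = 107.64
  [4.5→6]: (8.01+4.16)/2 × 1.5 = 9.1275
  [6→7]: (4.16+2.69)/2 × 1 = 3.425
  [7→8.5]: (2.69+1.40)/2 × 1.5 = 3.0675
  Sum = 148.955 mcg/mL·h
Extrapolated tail: C_last / k_e = 1.40 / 0.436 = 3.211
AUC_0→∞ = 148.955 + 3.211 = 152.166 mcg/mL·h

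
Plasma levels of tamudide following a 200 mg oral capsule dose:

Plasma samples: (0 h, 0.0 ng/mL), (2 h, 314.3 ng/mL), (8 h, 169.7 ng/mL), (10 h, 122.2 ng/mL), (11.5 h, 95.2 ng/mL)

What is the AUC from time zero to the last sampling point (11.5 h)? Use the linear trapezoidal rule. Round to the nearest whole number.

AUC = 2221 ng/mL·h

Trapezoidal AUC_0→11.5:
  [0→2]: (0.0+314.3)/2 × 2 = 314.3
  [2→8]: (314.3+169.7)/2 × 6 = 1452.0
  [8→10]: (169.7+122.2)/2 × 2 = 291.9
  [10→11.5]: (122.2+95.2)/2 × 1.5 = 163.05
  Sum = 2221.25 ng/mL·h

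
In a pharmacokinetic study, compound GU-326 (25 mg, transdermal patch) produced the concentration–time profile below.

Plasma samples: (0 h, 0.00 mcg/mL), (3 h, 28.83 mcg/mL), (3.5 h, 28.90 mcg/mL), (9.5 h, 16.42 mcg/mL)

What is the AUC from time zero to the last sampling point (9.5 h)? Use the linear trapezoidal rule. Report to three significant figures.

AUC = 194 mcg/mL·h

Trapezoidal AUC_0→9.5:
  [0→3]: (0.00+28.83)/2 × 3 = 43.245
  [3→3.5]: (28.83+28.90)/2 × 0.5 = 14.4325
  [3.5→9.5]: (28.90+16.42)/2 × 6 = 135.96
  Sum = 193.6375 mcg/mL·h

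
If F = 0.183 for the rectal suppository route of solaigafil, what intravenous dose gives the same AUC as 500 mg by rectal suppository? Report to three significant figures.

D_iv = 91.5 mg

Systemic exposure from an extravascular dose = F × D_ev, so the equivalent IV dose is F × D_ev.
D_iv = F × D_ev = 0.183 × 500 = 91.5 mg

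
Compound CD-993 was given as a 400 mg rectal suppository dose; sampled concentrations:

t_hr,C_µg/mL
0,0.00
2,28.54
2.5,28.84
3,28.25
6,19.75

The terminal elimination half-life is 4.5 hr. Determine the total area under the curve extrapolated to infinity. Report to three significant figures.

AUC = 257 µg/mL·hr

Trapezoidal AUC_0→6:
  [0→2]: (0.00+28.54)/2 × 2 = 28.54
  [2→2.5]: (28.54+28.84)/2 × 0.5 = 14.345
  [2.5→3]: (28.84+28.25)/2 × 0.5 = 14.2725
  [3→6]: (28.25+19.75)/2 × 3 = 72.0
  Sum = 129.1575 µg/mL·hr
k_e = ln2 / t½ = 0.693147 / 4.5 = 0.1540 hr^-1
Extrapolated tail: C_last / k_e = 19.75 / 0.154 = 128.247
AUC_0→∞ = 129.1575 + 128.247 = 257.4045 µg/mL·hr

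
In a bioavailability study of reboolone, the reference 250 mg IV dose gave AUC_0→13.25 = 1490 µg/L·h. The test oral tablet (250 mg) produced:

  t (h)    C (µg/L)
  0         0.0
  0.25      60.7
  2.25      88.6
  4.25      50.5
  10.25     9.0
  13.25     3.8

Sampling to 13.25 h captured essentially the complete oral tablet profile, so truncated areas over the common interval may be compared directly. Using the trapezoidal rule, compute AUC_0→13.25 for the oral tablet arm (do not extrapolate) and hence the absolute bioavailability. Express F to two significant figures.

Trapezoidal AUC_0→13.25 (oral tablet):
  [0→0.25]: (0.0+60.7)/2 × 0.25 = 7.5875
  [0.25→2.25]: (60.7+88.6)/2 × 2 = 149.3
  [2.25→4.25]: (88.6+50.5)/2 × 2 = 139.1
  [4.25→10.25]: (50.5+9.0)/2 × 6 = 178.5
  [10.25→13.25]: (9.0+3.8)/2 × 3 = 19.2
  Sum = 493.6875 µg/L·h
F = (AUC_ev/D_ev)/(AUC_iv/D_iv) = (493.6875/250)/(1490/250) = 1.97475/5.96 = 0.3313

F = 0.33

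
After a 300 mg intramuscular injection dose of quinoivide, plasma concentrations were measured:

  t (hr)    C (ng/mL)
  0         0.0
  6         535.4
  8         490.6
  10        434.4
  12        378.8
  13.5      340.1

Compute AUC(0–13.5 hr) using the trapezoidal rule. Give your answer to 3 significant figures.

Trapezoidal AUC_0→13.5:
  [0→6]: (0.0+535.4)/2 × 6 = 1606.2
  [6→8]: (535.4+490.6)/2 × 2 = 1026.0
  [8→10]: (490.6+434.4)/2 × 2 = 925.0
  [10→12]: (434.4+378.8)/2 × 2 = 813.2
  [12→13.5]: (378.8+340.1)/2 × 1.5 = 539.175
  Sum = 4909.575 ng/mL·hr

AUC = 4910 ng/mL·hr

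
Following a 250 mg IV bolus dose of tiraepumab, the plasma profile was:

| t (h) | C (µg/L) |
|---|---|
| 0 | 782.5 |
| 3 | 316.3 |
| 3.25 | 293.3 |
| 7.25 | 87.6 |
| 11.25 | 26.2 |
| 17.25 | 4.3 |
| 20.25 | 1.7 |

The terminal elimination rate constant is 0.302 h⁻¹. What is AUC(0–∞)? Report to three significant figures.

AUC = 2820 µg/L·h

Trapezoidal AUC_0→20.25:
  [0→3]: (782.5+316.3)/2 × 3 = 1648.2
  [3→3.25]: (316.3+293.3)/2 × 0.25 = 76.2
  [3.25→7.25]: (293.3+87.6)/2 × 4 = 761.8
  [7.25→11.25]: (87.6+26.2)/2 × 4 = 227.6
  [11.25→17.25]: (26.2+4.3)/2 × 6 = 91.5
  [17.25→20.25]: (4.3+1.7)/2 × 3 = 9.0
  Sum = 2814.3 µg/L·h
Extrapolated tail: C_last / k_e = 1.7 / 0.302 = 5.629
AUC_0→∞ = 2814.3 + 5.629 = 2819.929 µg/L·h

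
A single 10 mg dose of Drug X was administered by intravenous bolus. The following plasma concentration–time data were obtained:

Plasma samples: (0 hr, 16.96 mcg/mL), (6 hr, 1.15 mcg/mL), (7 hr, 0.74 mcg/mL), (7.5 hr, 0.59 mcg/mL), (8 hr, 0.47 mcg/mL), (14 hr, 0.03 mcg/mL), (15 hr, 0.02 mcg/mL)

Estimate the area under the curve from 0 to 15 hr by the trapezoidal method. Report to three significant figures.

Trapezoidal AUC_0→15:
  [0→6]: (16.96+1.15)/2 × 6 = 54.33
  [6→7]: (1.15+0.74)/2 × 1 = 0.945
  [7→7.5]: (0.74+0.59)/2 × 0.5 = 0.3325
  [7.5→8]: (0.59+0.47)/2 × 0.5 = 0.265
  [8→14]: (0.47+0.03)/2 × 6 = 1.5
  [14→15]: (0.03+0.02)/2 × 1 = 0.025
  Sum = 57.3975 mcg/mL·hr

AUC = 57.4 mcg/mL·hr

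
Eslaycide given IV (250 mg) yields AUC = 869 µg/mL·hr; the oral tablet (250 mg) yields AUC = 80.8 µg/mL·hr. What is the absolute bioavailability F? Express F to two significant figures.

F = 0.093

F = (AUC_ev / D_ev) / (AUC_iv / D_iv)
  = (80.8/250) / (869/250)
  = 0.3232 / 3.476 = 0.0930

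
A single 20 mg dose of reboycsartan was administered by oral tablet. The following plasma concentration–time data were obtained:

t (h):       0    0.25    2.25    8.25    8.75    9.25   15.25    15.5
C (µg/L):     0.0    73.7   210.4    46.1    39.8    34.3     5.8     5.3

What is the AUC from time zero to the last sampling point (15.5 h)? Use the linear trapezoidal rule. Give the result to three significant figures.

AUC = 1220 µg/L·h

Trapezoidal AUC_0→15.5:
  [0→0.25]: (0.0+73.7)/2 × 0.25 = 9.2125
  [0.25→2.25]: (73.7+210.4)/2 × 2 = 284.1
  [2.25→8.25]: (210.4+46.1)/2 × 6 = 769.5
  [8.25→8.75]: (46.1+39.8)/2 × 0.5 = 21.475
  [8.75→9.25]: (39.8+34.3)/2 × 0.5 = 18.525
  [9.25→15.25]: (34.3+5.8)/2 × 6 = 120.3
  [15.25→15.5]: (5.8+5.3)/2 × 0.25 = 1.3875
  Sum = 1224.5 µg/L·h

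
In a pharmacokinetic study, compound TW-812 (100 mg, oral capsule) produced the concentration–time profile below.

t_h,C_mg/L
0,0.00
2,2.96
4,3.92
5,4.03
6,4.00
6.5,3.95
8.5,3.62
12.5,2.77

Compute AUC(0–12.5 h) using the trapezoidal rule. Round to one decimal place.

Trapezoidal AUC_0→12.5:
  [0→2]: (0.00+2.96)/2 × 2 = 2.96
  [2→4]: (2.96+3.92)/2 × 2 = 6.88
  [4→5]: (3.92+4.03)/2 × 1 = 3.975
  [5→6]: (4.03+4.00)/2 × 1 = 4.015
  [6→6.5]: (4.00+3.95)/2 × 0.5 = 1.9875
  [6.5→8.5]: (3.95+3.62)/2 × 2 = 7.57
  [8.5→12.5]: (3.62+2.77)/2 × 4 = 12.78
  Sum = 40.1675 mg/L·h

AUC = 40.2 mg/L·h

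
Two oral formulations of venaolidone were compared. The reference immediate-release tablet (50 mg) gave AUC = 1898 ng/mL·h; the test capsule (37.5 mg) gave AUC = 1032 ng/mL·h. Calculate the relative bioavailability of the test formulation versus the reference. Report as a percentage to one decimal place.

F_rel = (AUC_test/D_test) / (AUC_ref/D_ref)
      = (1032/37.5) / (1898/50)
      = 27.52 / 37.96 = 0.7250 = 72.50%

F_rel = 72.5%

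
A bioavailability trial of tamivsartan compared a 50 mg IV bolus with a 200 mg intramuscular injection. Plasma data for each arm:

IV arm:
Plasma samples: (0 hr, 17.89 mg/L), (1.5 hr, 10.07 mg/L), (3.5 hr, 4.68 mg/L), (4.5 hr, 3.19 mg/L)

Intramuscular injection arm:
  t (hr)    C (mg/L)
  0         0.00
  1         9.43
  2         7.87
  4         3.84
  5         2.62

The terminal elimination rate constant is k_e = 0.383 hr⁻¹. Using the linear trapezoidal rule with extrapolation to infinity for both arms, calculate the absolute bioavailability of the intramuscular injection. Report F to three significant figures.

F = 0.183

Trapezoidal AUC_0→4.5 (IV):
  [0→1.5]: (17.89+10.07)/2 × 1.5 = 20.97
  [1.5→3.5]: (10.07+4.68)/2 × 2 = 14.75
  [3.5→4.5]: (4.68+3.19)/2 × 1 = 3.935
  Sum = 39.655 mg/L·hr
IV tail: 3.19/0.383 = 8.329; AUC_iv,0→∞ = 39.655 + 8.329 = 47.984 mg/L·hr
Trapezoidal AUC_0→5 (intramuscular injection):
  [0→1]: (0.00+9.43)/2 × 1 = 4.715
  [1→2]: (9.43+7.87)/2 × 1 = 8.65
  [2→4]: (7.87+3.84)/2 × 2 = 11.71
  [4→5]: (3.84+2.62)/2 × 1 = 3.23
  Sum = 28.305 mg/L·hr
intramuscular injection tail: 2.62/0.383 = 6.841; AUC_ev,0→∞ = 28.305 + 6.841 = 35.146 mg/L·hr
F = (AUC_ev/D_ev)/(AUC_iv/D_iv) = (35.146/200)/(47.984/50) = 0.17573/0.95968 = 0.1831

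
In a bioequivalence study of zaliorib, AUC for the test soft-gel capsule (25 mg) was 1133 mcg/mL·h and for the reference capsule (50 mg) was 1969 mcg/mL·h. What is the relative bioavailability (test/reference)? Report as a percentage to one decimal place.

F_rel = 115.1%

F_rel = (AUC_test/D_test) / (AUC_ref/D_ref)
      = (1133/25) / (1969/50)
      = 45.32 / 39.38 = 1.1508 = 115.08%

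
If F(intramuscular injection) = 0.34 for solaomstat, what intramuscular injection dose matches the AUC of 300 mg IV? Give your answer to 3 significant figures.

For equal systemic exposure: F × D_ev = D_iv
D_ev = D_iv / F = 300 / 0.34 = 882.353 mg

D_intramuscular = 882 mg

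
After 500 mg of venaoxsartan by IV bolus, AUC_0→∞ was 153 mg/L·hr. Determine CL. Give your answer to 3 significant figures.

CL = 3.27 L/hr

CL = Dose_iv / AUC_0→∞
   = 500 / 153 = 3.26797 L/hr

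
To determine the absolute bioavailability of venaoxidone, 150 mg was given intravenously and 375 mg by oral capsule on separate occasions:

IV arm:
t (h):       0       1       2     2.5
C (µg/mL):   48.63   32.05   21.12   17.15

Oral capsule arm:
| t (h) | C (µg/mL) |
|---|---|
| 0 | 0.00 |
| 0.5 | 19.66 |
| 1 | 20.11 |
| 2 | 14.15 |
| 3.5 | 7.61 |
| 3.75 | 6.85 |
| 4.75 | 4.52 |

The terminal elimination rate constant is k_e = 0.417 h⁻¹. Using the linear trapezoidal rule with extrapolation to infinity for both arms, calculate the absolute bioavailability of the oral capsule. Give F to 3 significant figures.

Trapezoidal AUC_0→2.5 (IV):
  [0→1]: (48.63+32.05)/2 × 1 = 40.34
  [1→2]: (32.05+21.12)/2 × 1 = 26.585
  [2→2.5]: (21.12+17.15)/2 × 0.5 = 9.5675
  Sum = 76.4925 µg/mL·h
IV tail: 17.15/0.417 = 41.127; AUC_iv,0→∞ = 76.4925 + 41.127 = 117.6195 µg/mL·h
Trapezoidal AUC_0→4.75 (oral capsule):
  [0→0.5]: (0.00+19.66)/2 × 0.5 = 4.915
  [0.5→1]: (19.66+20.11)/2 × 0.5 = 9.9425
  [1→2]: (20.11+14.15)/2 × 1 = 17.13
  [2→3.5]: (14.15+7.61)/2 × 1.5 = 16.32
  [3.5→3.75]: (7.61+6.85)/2 × 0.25 = 1.8075
  [3.75→4.75]: (6.85+4.52)/2 × 1 = 5.685
  Sum = 55.8 µg/mL·h
oral capsule tail: 4.52/0.417 = 10.839; AUC_ev,0→∞ = 55.8 + 10.839 = 66.639 µg/mL·h
F = (AUC_ev/D_ev)/(AUC_iv/D_iv) = (66.639/375)/(117.6195/150) = 0.177704/0.78413 = 0.2266

F = 0.227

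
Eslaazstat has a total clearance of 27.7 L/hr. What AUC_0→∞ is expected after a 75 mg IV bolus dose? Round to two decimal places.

AUC = 2.71 mg/L·hr

AUC_0→∞ = Dose_iv / CL
        = 75 / 27.7 = 2.70758 mg/L·hr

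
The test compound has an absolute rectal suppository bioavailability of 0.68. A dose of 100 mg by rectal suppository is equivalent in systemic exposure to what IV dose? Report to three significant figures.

Systemic exposure from an extravascular dose = F × D_ev, so the equivalent IV dose is F × D_ev.
D_iv = F × D_ev = 0.68 × 100 = 68 mg

D_iv = 68.0 mg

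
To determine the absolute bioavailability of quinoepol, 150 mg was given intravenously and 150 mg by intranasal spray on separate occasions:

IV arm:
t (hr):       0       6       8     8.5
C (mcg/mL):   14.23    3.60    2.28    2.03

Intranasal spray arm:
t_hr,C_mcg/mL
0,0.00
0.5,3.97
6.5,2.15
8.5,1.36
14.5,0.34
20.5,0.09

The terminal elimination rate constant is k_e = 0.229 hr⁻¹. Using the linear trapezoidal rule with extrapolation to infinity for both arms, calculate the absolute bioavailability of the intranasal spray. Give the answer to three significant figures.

Trapezoidal AUC_0→8.5 (IV):
  [0→6]: (14.23+3.60)/2 × 6 = 53.49
  [6→8]: (3.60+2.28)/2 × 2 = 5.88
  [8→8.5]: (2.28+2.03)/2 × 0.5 = 1.0775
  Sum = 60.4475 mcg/mL·hr
IV tail: 2.03/0.229 = 8.865; AUC_iv,0→∞ = 60.4475 + 8.865 = 69.3125 mcg/mL·hr
Trapezoidal AUC_0→20.5 (intranasal spray):
  [0→0.5]: (0.00+3.97)/2 × 0.5 = 0.9925
  [0.5→6.5]: (3.97+2.15)/2 × 6 = 18.36
  [6.5→8.5]: (2.15+1.36)/2 × 2 = 3.51
  [8.5→14.5]: (1.36+0.34)/2 × 6 = 5.1
  [14.5→20.5]: (0.34+0.09)/2 × 6 = 1.29
  Sum = 29.2525 mcg/mL·hr
intranasal spray tail: 0.09/0.229 = 0.393; AUC_ev,0→∞ = 29.2525 + 0.393 = 29.6455 mcg/mL·hr
F = (AUC_ev/D_ev)/(AUC_iv/D_iv) = (29.6455/150)/(69.3125/150) = 0.197637/0.462083 = 0.4277

F = 0.428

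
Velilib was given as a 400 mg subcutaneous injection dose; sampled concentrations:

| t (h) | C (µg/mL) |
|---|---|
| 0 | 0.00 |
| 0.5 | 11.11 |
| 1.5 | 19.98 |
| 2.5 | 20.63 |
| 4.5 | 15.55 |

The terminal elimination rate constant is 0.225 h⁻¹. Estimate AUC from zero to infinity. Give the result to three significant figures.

Trapezoidal AUC_0→4.5:
  [0→0.5]: (0.00+11.11)/2 × 0.5 = 2.7775
  [0.5→1.5]: (11.11+19.98)/2 × 1 = 15.545
  [1.5→2.5]: (19.98+20.63)/2 × 1 = 20.305
  [2.5→4.5]: (20.63+15.55)/2 × 2 = 36.18
  Sum = 74.8075 µg/mL·h
Extrapolated tail: C_last / k_e = 15.55 / 0.225 = 69.111
AUC_0→∞ = 74.8075 + 69.111 = 143.9185 µg/mL·h

AUC = 144 µg/mL·h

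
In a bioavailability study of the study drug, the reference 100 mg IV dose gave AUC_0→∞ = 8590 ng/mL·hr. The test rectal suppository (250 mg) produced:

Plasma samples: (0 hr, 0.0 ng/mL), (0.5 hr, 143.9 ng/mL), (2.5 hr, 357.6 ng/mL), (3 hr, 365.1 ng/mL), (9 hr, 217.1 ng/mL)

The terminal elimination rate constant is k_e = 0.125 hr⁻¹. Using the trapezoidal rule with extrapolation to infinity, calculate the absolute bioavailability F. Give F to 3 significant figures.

Trapezoidal AUC_0→9 (rectal suppository):
  [0→0.5]: (0.0+143.9)/2 × 0.5 = 35.975
  [0.5→2.5]: (143.9+357.6)/2 × 2 = 501.5
  [2.5→3]: (357.6+365.1)/2 × 0.5 = 180.675
  [3→9]: (365.1+217.1)/2 × 6 = 1746.6
  Sum = 2464.75 ng/mL·hr
Tail: C_last/k_e = 217.1/0.125 = 1736.800
AUC_0→∞ (rectal suppository) = 2464.75 + 1736.800 = 4201.55 ng/mL·hr
F = (AUC_ev/D_ev)/(AUC_iv/D_iv) = (4201.55/250)/(8590/100) = 16.8062/85.9 = 0.1956

F = 0.196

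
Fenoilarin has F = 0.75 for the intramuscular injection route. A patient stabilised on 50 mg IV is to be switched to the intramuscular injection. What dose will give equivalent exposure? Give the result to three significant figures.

For equal systemic exposure: F × D_ev = D_iv
D_ev = D_iv / F = 50 / 0.75 = 66.6667 mg

D_intramuscular = 66.7 mg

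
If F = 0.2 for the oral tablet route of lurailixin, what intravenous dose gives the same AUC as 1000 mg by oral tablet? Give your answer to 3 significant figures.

Systemic exposure from an extravascular dose = F × D_ev, so the equivalent IV dose is F × D_ev.
D_iv = F × D_ev = 0.2 × 1000 = 200 mg

D_iv = 200 mg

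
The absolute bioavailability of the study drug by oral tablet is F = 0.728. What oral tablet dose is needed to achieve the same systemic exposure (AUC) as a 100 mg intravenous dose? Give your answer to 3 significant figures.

For equal systemic exposure: F × D_ev = D_iv
D_ev = D_iv / F = 100 / 0.728 = 137.363 mg

D_oral = 137 mg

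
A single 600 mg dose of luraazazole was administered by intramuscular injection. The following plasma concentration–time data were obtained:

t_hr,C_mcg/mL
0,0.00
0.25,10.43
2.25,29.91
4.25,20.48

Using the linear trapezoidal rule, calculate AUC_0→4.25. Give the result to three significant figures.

Trapezoidal AUC_0→4.25:
  [0→0.25]: (0.00+10.43)/2 × 0.25 = 1.30375
  [0.25→2.25]: (10.43+29.91)/2 × 2 = 40.34
  [2.25→4.25]: (29.91+20.48)/2 × 2 = 50.39
  Sum = 92.03375 mcg/mL·hr

AUC = 92.0 mcg/mL·hr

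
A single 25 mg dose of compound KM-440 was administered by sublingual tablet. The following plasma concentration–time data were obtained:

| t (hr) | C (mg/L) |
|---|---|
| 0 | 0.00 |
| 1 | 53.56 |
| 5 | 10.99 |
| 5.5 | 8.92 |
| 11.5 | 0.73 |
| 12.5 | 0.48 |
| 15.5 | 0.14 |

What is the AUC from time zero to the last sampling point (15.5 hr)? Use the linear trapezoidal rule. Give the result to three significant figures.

Trapezoidal AUC_0→15.5:
  [0→1]: (0.00+53.56)/2 × 1 = 26.78
  [1→5]: (53.56+10.99)/2 × 4 = 129.1
  [5→5.5]: (10.99+8.92)/2 × 0.5 = 4.9775
  [5.5→11.5]: (8.92+0.73)/2 × 6 = 28.95
  [11.5→12.5]: (0.73+0.48)/2 × 1 = 0.605
  [12.5→15.5]: (0.48+0.14)/2 × 3 = 0.93
  Sum = 191.3425 mg/L·hr

AUC = 191 mg/L·hr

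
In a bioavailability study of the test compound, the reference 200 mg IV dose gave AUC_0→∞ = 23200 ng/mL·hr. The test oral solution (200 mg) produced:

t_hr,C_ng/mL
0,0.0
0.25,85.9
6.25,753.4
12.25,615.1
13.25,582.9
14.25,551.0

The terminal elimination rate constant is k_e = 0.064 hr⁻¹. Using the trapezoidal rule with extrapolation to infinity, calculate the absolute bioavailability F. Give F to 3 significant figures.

F = 0.707

Trapezoidal AUC_0→14.25 (oral solution):
  [0→0.25]: (0.0+85.9)/2 × 0.25 = 10.7375
  [0.25→6.25]: (85.9+753.4)/2 × 6 = 2517.9
  [6.25→12.25]: (753.4+615.1)/2 × 6 = 4105.5
  [12.25→13.25]: (615.1+582.9)/2 × 1 = 599.0
  [13.25→14.25]: (582.9+551.0)/2 × 1 = 566.95
  Sum = 7800.0875 ng/mL·hr
Tail: C_last/k_e = 551.0/0.064 = 8609.375
AUC_0→∞ (oral solution) = 7800.0875 + 8609.375 = 16409.4625 ng/mL·hr
F = (AUC_ev/D_ev)/(AUC_iv/D_iv) = (16409.4625/200)/(23200/200) = 82.0473/116 = 0.7073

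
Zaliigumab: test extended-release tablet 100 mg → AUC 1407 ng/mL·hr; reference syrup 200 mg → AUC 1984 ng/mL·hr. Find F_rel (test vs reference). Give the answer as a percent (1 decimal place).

F_rel = (AUC_test/D_test) / (AUC_ref/D_ref)
      = (1407/100) / (1984/200)
      = 14.07 / 9.92 = 1.4183 = 141.83%

F_rel = 141.8%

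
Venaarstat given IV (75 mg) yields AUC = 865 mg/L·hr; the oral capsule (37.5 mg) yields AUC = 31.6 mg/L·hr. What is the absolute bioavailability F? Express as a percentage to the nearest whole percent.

F = 7%

F = (AUC_ev / D_ev) / (AUC_iv / D_iv)
  = (31.6/37.5) / (865/75)
  = 0.842667 / 11.5333 = 0.0731
  = 7.31%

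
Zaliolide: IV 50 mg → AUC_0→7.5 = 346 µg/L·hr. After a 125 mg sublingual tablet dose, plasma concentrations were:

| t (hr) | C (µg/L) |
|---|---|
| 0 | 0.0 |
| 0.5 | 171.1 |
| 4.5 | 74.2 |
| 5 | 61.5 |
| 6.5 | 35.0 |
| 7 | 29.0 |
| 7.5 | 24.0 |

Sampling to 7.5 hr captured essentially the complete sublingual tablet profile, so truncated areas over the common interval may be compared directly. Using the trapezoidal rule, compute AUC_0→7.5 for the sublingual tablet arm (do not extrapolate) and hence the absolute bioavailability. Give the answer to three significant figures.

Trapezoidal AUC_0→7.5 (sublingual tablet):
  [0→0.5]: (0.0+171.1)/2 × 0.5 = 42.775
  [0.5→4.5]: (171.1+74.2)/2 × 4 = 490.6
  [4.5→5]: (74.2+61.5)/2 × 0.5 = 33.925
  [5→6.5]: (61.5+35.0)/2 × 1.5 = 72.375
  [6.5→7]: (35.0+29.0)/2 × 0.5 = 16.0
  [7→7.5]: (29.0+24.0)/2 × 0.5 = 13.25
  Sum = 668.925 µg/L·hr
F = (AUC_ev/D_ev)/(AUC_iv/D_iv) = (668.925/125)/(346/50) = 5.3514/6.92 = 0.7733

F = 0.773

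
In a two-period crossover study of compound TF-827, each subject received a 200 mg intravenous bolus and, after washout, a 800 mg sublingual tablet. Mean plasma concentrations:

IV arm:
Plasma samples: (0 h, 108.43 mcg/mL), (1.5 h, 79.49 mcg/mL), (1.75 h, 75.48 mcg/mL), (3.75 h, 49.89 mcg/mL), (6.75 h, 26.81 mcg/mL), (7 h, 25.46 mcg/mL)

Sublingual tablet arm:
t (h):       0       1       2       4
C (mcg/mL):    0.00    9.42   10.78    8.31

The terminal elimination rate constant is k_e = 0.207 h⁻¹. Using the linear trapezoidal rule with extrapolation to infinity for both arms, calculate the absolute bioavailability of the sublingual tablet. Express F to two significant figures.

F = 0.035

Trapezoidal AUC_0→7 (IV):
  [0→1.5]: (108.43+79.49)/2 × 1.5 = 140.94
  [1.5→1.75]: (79.49+75.48)/2 × 0.25 = 19.37125
  [1.75→3.75]: (75.48+49.89)/2 × 2 = 125.37
  [3.75→6.75]: (49.89+26.81)/2 × 3 = 115.05
  [6.75→7]: (26.81+25.46)/2 × 0.25 = 6.53375
  Sum = 407.265 mcg/mL·h
IV tail: 25.46/0.207 = 122.995; AUC_iv,0→∞ = 407.265 + 122.995 = 530.26 mcg/mL·h
Trapezoidal AUC_0→4 (sublingual tablet):
  [0→1]: (0.00+9.42)/2 × 1 = 4.71
  [1→2]: (9.42+10.78)/2 × 1 = 10.1
  [2→4]: (10.78+8.31)/2 × 2 = 19.09
  Sum = 33.9 mcg/mL·h
sublingual tablet tail: 8.31/0.207 = 40.145; AUC_ev,0→∞ = 33.9 + 40.145 = 74.045 mcg/mL·h
F = (AUC_ev/D_ev)/(AUC_iv/D_iv) = (74.045/800)/(530.26/200) = 0.09255625/2.6513 = 0.0349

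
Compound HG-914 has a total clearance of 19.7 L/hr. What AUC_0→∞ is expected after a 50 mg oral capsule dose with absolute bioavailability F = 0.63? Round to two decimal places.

AUC_0→∞ = F × Dose / CL
        = 0.63 × 50 / 19.7 = 1.59898 mg/L·hr

AUC = 1.60 mg/L·hr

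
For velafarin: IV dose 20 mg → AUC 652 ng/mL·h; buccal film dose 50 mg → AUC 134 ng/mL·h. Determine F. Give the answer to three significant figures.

F = 0.0822

F = (AUC_ev / D_ev) / (AUC_iv / D_iv)
  = (134/50) / (652/20)
  = 2.68 / 32.6 = 0.0822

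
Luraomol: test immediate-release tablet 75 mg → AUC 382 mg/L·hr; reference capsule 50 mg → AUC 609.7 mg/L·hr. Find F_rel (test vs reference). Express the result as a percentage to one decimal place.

F_rel = (AUC_test/D_test) / (AUC_ref/D_ref)
      = (382/75) / (609.7/50)
      = 5.09333 / 12.194 = 0.4177 = 41.77%

F_rel = 41.8%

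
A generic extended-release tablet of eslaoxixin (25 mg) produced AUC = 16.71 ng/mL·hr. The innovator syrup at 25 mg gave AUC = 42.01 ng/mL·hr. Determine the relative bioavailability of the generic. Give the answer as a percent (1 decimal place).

F_rel = (AUC_test/D_test) / (AUC_ref/D_ref)
      = (16.71/25) / (42.01/25)
      = 0.6684 / 1.6804 = 0.3978 = 39.78%

F_rel = 39.8%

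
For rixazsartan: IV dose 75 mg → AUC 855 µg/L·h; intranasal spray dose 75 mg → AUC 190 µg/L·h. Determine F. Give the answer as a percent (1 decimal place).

F = (AUC_ev / D_ev) / (AUC_iv / D_iv)
  = (190/75) / (855/75)
  = 2.53333 / 11.4 = 0.2222
  = 22.22%

F = 22.2%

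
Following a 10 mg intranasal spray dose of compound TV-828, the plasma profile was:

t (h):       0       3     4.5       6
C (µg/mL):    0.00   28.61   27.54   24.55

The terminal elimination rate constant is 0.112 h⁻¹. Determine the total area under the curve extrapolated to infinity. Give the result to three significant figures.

AUC = 343 µg/mL·h

Trapezoidal AUC_0→6:
  [0→3]: (0.00+28.61)/2 × 3 = 42.915
  [3→4.5]: (28.61+27.54)/2 × 1.5 = 42.1125
  [4.5→6]: (27.54+24.55)/2 × 1.5 = 39.0675
  Sum = 124.095 µg/mL·h
Extrapolated tail: C_last / k_e = 24.55 / 0.112 = 219.196
AUC_0→∞ = 124.095 + 219.196 = 343.291 µg/mL·h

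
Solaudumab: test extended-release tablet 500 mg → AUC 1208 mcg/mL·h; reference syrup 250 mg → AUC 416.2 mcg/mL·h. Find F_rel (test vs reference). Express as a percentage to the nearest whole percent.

F_rel = (AUC_test/D_test) / (AUC_ref/D_ref)
      = (1208/500) / (416.2/250)
      = 2.416 / 1.6648 = 1.4512 = 145.12%

F_rel = 145%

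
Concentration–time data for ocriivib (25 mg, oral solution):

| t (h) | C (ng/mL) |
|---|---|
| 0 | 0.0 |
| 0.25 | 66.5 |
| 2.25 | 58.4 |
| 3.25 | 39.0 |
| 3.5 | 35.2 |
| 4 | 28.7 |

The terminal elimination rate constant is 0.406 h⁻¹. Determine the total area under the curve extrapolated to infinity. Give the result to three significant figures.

AUC = 278 ng/mL·h

Trapezoidal AUC_0→4:
  [0→0.25]: (0.0+66.5)/2 × 0.25 = 8.3125
  [0.25→2.25]: (66.5+58.4)/2 × 2 = 124.9
  [2.25→3.25]: (58.4+39.0)/2 × 1 = 48.7
  [3.25→3.5]: (39.0+35.2)/2 × 0.25 = 9.275
  [3.5→4]: (35.2+28.7)/2 × 0.5 = 15.975
  Sum = 207.1625 ng/mL·h
Extrapolated tail: C_last / k_e = 28.7 / 0.406 = 70.690
AUC_0→∞ = 207.1625 + 70.690 = 277.8525 ng/mL·h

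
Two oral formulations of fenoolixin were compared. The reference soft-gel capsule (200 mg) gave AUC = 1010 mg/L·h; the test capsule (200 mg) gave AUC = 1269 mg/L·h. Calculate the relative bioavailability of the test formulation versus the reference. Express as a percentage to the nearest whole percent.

F_rel = (AUC_test/D_test) / (AUC_ref/D_ref)
      = (1269/200) / (1010/200)
      = 6.345 / 5.05 = 1.2564 = 125.64%

F_rel = 126%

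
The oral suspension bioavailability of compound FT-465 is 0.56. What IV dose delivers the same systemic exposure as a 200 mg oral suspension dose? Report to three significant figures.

Systemic exposure from an extravascular dose = F × D_ev, so the equivalent IV dose is F × D_ev.
D_iv = F × D_ev = 0.56 × 200 = 112 mg

D_iv = 112 mg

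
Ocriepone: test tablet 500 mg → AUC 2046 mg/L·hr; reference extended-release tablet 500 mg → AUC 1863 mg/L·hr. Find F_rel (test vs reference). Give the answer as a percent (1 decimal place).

F_rel = (AUC_test/D_test) / (AUC_ref/D_ref)
      = (2046/500) / (1863/500)
      = 4.092 / 3.726 = 1.0982 = 109.82%

F_rel = 109.8%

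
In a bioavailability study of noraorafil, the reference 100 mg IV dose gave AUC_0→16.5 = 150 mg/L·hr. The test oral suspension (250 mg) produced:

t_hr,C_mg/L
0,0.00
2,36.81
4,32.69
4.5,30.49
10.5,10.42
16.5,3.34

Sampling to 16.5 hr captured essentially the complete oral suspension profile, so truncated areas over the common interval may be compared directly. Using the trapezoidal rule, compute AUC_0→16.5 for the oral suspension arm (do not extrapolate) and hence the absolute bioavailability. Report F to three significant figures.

F = 0.763

Trapezoidal AUC_0→16.5 (oral suspension):
  [0→2]: (0.00+36.81)/2 × 2 = 36.81
  [2→4]: (36.81+32.69)/2 × 2 = 69.5
  [4→4.5]: (32.69+30.49)/2 × 0.5 = 15.795
  [4.5→10.5]: (30.49+10.42)/2 × 6 = 122.73
  [10.5→16.5]: (10.42+3.34)/2 × 6 = 41.28
  Sum = 286.115 mg/L·hr
F = (AUC_ev/D_ev)/(AUC_iv/D_iv) = (286.115/250)/(150/100) = 1.14446/1.5 = 0.7630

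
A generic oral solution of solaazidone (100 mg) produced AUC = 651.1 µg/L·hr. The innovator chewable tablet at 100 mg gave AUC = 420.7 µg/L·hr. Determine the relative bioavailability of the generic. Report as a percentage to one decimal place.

F_rel = 154.8%

F_rel = (AUC_test/D_test) / (AUC_ref/D_ref)
      = (651.1/100) / (420.7/100)
      = 6.511 / 4.207 = 1.5477 = 154.77%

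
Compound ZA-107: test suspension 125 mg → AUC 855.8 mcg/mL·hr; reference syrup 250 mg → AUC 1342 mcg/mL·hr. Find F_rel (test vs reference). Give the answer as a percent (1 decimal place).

F_rel = (AUC_test/D_test) / (AUC_ref/D_ref)
      = (855.8/125) / (1342/250)
      = 6.8464 / 5.368 = 1.2754 = 127.54%

F_rel = 127.5%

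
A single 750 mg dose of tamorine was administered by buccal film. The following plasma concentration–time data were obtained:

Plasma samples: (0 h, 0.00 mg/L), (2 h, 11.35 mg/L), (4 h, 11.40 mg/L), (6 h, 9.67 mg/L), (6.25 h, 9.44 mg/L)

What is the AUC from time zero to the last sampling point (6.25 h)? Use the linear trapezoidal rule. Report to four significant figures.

Trapezoidal AUC_0→6.25:
  [0→2]: (0.00+11.35)/2 × 2 = 11.35
  [2→4]: (11.35+11.40)/2 × 2 = 22.75
  [4→6]: (11.40+9.67)/2 × 2 = 21.07
  [6→6.25]: (9.67+9.44)/2 × 0.25 = 2.38875
  Sum = 57.55875 mg/L·h

AUC = 57.56 mg/L·h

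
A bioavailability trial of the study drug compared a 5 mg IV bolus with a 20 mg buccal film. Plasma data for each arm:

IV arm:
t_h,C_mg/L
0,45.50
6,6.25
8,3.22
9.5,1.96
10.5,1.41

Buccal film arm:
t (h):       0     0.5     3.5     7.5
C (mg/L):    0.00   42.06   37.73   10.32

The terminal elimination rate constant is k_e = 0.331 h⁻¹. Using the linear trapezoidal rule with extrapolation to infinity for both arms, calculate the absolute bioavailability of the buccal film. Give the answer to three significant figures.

Trapezoidal AUC_0→10.5 (IV):
  [0→6]: (45.50+6.25)/2 × 6 = 155.25
  [6→8]: (6.25+3.22)/2 × 2 = 9.47
  [8→9.5]: (3.22+1.96)/2 × 1.5 = 3.885
  [9.5→10.5]: (1.96+1.41)/2 × 1 = 1.685
  Sum = 170.29 mg/L·h
IV tail: 1.41/0.331 = 4.260; AUC_iv,0→∞ = 170.29 + 4.260 = 174.55 mg/L·h
Trapezoidal AUC_0→7.5 (buccal film):
  [0→0.5]: (0.00+42.06)/2 × 0.5 = 10.515
  [0.5→3.5]: (42.06+37.73)/2 × 3 = 119.685
  [3.5→7.5]: (37.73+10.32)/2 × 4 = 96.1
  Sum = 226.3 mg/L·h
buccal film tail: 10.32/0.331 = 31.178; AUC_ev,0→∞ = 226.3 + 31.178 = 257.478 mg/L·h
F = (AUC_ev/D_ev)/(AUC_iv/D_iv) = (257.478/20)/(174.55/5) = 12.8739/34.91 = 0.3688

F = 0.369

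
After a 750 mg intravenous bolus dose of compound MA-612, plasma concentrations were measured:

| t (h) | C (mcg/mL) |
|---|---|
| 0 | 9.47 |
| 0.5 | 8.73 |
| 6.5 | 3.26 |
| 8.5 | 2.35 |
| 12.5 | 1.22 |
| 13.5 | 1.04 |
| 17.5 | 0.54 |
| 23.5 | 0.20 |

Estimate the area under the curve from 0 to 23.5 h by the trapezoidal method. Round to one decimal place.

Trapezoidal AUC_0→23.5:
  [0→0.5]: (9.47+8.73)/2 × 0.5 = 4.55
  [0.5→6.5]: (8.73+3.26)/2 × 6 = 35.97
  [6.5→8.5]: (3.26+2.35)/2 × 2 = 5.61
  [8.5→12.5]: (2.35+1.22)/2 × 4 = 7.14
  [12.5→13.5]: (1.22+1.04)/2 × 1 = 1.13
  [13.5→17.5]: (1.04+0.54)/2 × 4 = 3.16
  [17.5→23.5]: (0.54+0.20)/2 × 6 = 2.22
  Sum = 59.78 mcg/mL·h

AUC = 59.8 mcg/mL·h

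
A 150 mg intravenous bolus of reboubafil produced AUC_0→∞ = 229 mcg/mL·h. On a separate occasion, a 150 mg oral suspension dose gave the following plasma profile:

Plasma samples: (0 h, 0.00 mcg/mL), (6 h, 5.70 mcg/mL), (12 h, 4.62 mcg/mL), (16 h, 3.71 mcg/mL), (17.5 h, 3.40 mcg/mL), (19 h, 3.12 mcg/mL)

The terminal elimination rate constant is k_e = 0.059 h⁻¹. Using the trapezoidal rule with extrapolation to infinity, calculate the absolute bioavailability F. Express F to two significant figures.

F = 0.56

Trapezoidal AUC_0→19 (oral suspension):
  [0→6]: (0.00+5.70)/2 × 6 = 17.1
  [6→12]: (5.70+4.62)/2 × 6 = 30.96
  [12→16]: (4.62+3.71)/2 × 4 = 16.66
  [16→17.5]: (3.71+3.40)/2 × 1.5 = 5.3325
  [17.5→19]: (3.40+3.12)/2 × 1.5 = 4.89
  Sum = 74.9425 mcg/mL·h
Tail: C_last/k_e = 3.12/0.059 = 52.881
AUC_0→∞ (oral suspension) = 74.9425 + 52.881 = 127.8235 mcg/mL·h
F = (AUC_ev/D_ev)/(AUC_iv/D_iv) = (127.8235/150)/(229/150) = 0.852157/1.52667 = 0.5582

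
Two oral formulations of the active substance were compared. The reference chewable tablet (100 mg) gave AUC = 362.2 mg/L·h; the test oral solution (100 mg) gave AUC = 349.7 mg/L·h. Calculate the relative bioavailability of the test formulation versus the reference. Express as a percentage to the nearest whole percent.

F_rel = (AUC_test/D_test) / (AUC_ref/D_ref)
      = (349.7/100) / (362.2/100)
      = 3.497 / 3.622 = 0.9655 = 96.55%

F_rel = 97%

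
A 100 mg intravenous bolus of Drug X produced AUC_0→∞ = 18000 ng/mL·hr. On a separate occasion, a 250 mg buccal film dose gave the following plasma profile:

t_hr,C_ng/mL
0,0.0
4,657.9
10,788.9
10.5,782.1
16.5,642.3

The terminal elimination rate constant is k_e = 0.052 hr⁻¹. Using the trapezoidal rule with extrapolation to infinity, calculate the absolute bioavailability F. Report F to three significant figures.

F = 0.504

Trapezoidal AUC_0→16.5 (buccal film):
  [0→4]: (0.0+657.9)/2 × 4 = 1315.8
  [4→10]: (657.9+788.9)/2 × 6 = 4340.4
  [10→10.5]: (788.9+782.1)/2 × 0.5 = 392.75
  [10.5→16.5]: (782.1+642.3)/2 × 6 = 4273.2
  Sum = 10322.15 ng/mL·hr
Tail: C_last/k_e = 642.3/0.052 = 12351.923
AUC_0→∞ (buccal film) = 10322.15 + 12351.923 = 22674.073 ng/mL·hr
F = (AUC_ev/D_ev)/(AUC_iv/D_iv) = (22674.073/250)/(18000/100) = 90.696292/180 = 0.5039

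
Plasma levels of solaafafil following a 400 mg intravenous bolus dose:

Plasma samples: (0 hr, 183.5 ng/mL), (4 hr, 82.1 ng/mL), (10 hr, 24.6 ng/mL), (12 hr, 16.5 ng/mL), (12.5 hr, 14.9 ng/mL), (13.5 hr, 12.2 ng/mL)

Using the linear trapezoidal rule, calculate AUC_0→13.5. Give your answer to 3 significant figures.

AUC = 914 ng/mL·hr

Trapezoidal AUC_0→13.5:
  [0→4]: (183.5+82.1)/2 × 4 = 531.2
  [4→10]: (82.1+24.6)/2 × 6 = 320.1
  [10→12]: (24.6+16.5)/2 × 2 = 41.1
  [12→12.5]: (16.5+14.9)/2 × 0.5 = 7.85
  [12.5→13.5]: (14.9+12.2)/2 × 1 = 13.55
  Sum = 913.8 ng/mL·hr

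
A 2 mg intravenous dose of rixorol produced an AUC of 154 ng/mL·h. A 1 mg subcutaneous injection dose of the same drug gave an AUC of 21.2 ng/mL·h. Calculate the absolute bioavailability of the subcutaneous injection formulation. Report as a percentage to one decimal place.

F = (AUC_ev / D_ev) / (AUC_iv / D_iv)
  = (21.2/1) / (154/2)
  = 21.2 / 77 = 0.2753
  = 27.53%

F = 27.5%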